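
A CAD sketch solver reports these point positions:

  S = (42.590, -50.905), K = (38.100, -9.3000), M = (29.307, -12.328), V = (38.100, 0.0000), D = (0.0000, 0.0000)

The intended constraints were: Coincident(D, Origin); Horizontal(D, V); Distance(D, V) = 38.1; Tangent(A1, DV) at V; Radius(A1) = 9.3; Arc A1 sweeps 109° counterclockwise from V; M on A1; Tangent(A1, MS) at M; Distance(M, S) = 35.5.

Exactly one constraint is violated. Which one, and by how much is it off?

Distance(M, S) = 35.5 — off by 5.30.

D = (0.00, 0.00) ✓; D.y = 0.00, V.y = 0.00 ✓; |DV| = 38.10 ✓; ∠(KV, VD) = 90.00° ✓; |KV| = 9.300 ✓; bearing(K→M) − bearing(K→V) = 109.0° ✓; |KM| = 9.300 ✓; ∠(KM, MS) = 90.00° ✓; |MS| = 40.80 ✗.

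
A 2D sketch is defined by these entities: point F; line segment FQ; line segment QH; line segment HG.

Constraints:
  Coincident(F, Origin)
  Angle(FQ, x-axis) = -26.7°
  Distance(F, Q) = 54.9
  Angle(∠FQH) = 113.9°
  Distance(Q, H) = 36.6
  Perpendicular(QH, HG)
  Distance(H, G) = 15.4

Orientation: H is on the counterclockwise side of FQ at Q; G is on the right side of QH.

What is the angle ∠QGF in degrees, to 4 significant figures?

25.29°

F is at the origin; FQ runs at -26.7° with length 54.9, so Q = 54.9·(cos -26.7°, sin -26.7°) = (49.05, -24.67). ∠FQH = 113.9°, so QH runs at -26.7° + (180° − 113.9°) = 39.40° from the x-axis; with |QH| = 36.6, H = Q + 36.6·(cos 39.40°, sin 39.40°) = (77.33, -1.436). The perpendicularity gives HG at right angles to QH; with |HG| = 15.4 on the right of QH, G = H + 15.4·(0.6347, -0.7727) = (87.10, -13.34). Then cos ∠QGF = GQ·GF / (|GQ||GF|), giving 25.29°.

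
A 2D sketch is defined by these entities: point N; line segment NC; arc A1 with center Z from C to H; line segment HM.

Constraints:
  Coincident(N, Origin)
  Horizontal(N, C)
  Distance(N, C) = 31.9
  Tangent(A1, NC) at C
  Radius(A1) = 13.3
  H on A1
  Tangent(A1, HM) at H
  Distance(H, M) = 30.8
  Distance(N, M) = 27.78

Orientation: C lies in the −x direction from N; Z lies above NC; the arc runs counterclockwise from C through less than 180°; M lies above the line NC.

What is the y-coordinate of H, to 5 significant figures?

4.5458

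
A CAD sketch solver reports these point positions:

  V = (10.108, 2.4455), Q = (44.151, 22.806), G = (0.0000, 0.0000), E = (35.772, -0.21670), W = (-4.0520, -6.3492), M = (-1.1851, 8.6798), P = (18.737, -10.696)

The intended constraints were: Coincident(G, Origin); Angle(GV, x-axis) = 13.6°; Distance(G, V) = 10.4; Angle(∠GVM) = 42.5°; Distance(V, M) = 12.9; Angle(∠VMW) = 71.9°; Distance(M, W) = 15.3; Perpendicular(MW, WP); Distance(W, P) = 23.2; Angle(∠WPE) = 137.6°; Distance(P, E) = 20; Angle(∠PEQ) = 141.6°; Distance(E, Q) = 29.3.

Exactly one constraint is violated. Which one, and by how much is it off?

Distance(E, Q) = 29.3 — off by 4.80.

G = (0.00, 0.00) ✓; GV at 13.60° ✓; |GV| = 10.40 ✓; ∠GVM = 42.50° ✓; |VM| = 12.90 ✓; ∠VMW = 71.90° ✓; |MW| = 15.30 ✓; ∠(MW, WP) = 90.00° ✓; |WP| = 23.20 ✓; ∠WPE = 137.6° ✓; |PE| = 20.00 ✓; ∠PEQ = 141.6° ✓; |EQ| = 24.50 ✗.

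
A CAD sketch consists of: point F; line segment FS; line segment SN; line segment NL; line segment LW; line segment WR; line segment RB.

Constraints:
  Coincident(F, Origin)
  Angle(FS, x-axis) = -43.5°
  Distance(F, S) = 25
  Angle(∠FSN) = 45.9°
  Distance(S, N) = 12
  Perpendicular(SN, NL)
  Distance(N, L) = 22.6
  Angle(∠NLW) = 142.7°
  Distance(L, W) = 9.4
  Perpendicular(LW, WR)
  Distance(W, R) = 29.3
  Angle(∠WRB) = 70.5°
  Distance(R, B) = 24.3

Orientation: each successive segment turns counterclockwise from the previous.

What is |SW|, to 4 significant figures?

30.73

SN is perpendicular to NL, so NL runs at -179.4°; with |NL| = 22.6, L = (-4.590, -5.446). ∠NLW = 142.7° gives LW at -142.1° from the x-axis; with |LW| = 9.4, W = (-12.01, -11.22). Then |SW| = |W − S| = 30.73.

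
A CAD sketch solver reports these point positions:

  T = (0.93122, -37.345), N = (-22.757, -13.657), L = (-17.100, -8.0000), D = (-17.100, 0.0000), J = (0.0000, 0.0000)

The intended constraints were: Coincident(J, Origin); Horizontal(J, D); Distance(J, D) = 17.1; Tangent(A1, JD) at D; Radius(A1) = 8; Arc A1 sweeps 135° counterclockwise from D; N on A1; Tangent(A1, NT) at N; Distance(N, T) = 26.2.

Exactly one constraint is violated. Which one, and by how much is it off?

Distance(N, T) = 26.2 — off by 7.30.

J = (0.00, 0.00) ✓; J.y = 0.00, D.y = 0.00 ✓; |JD| = 17.10 ✓; ∠(LD, DJ) = 90.00° ✓; |LD| = 8.000 ✓; bearing(L→N) − bearing(L→D) = 135.0° ✓; |LN| = 8.000 ✓; ∠(LN, NT) = 90.00° ✓; |NT| = 33.50 ✗.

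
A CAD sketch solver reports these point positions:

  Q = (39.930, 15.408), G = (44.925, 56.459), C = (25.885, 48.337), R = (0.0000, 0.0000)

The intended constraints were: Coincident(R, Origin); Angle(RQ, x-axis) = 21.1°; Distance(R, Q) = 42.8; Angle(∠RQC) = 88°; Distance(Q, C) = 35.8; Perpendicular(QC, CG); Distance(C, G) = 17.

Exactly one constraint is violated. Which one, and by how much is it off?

Distance(C, G) = 17 — off by 3.70.

R = (0.00, 0.00) ✓; RQ at 21.10° ✓; |RQ| = 42.80 ✓; ∠RQC = 88.00° ✓; |QC| = 35.80 ✓; ∠(QC, CG) = 90.00° ✓; |CG| = 20.70 ✗.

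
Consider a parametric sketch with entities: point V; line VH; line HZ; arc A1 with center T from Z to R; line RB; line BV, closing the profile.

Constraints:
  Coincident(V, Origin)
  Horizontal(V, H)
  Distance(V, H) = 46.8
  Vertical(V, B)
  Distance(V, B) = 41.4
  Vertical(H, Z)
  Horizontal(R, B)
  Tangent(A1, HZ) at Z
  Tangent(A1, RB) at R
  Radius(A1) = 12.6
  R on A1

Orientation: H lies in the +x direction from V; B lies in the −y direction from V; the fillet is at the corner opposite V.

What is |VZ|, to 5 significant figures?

54.952

V is at the origin; V and H share the same y with |VH| = 46.8 and H on the +x side, so H = (46.800, 0.0000). V and B share the same x with |VB| = 41.4 and B on the −y side, so B = (0.0000, -41.400). The virtual corner opposite V is at (46.800, -41.400). The tangent condition forces TZ to be normal to HZ and the tangent condition forces TR to be normal to RB, with radius 12.6, so the center T sits 12.6 in from both sides at T = (34.200, -28.800). That places the tangent points at Z = (46.800, -28.800) on HZ and R = (34.200, -41.400) on RB. Then |VZ| = |Z − V| = 54.952.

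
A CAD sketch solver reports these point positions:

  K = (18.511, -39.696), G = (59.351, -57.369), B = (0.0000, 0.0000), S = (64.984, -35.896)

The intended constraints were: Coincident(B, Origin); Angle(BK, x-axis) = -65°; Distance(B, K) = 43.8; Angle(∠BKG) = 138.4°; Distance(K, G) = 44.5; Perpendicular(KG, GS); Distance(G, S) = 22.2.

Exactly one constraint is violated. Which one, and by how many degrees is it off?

Perpendicular(KG, GS) — off by 8.70°.

B = (0.00, 0.00) ✓; BK at -65.00° ✓; |BK| = 43.80 ✓; ∠BKG = 138.4° ✓; |KG| = 44.50 ✓; ∠(KG, GS) = 98.70° ✗; |GS| = 22.20 ✓.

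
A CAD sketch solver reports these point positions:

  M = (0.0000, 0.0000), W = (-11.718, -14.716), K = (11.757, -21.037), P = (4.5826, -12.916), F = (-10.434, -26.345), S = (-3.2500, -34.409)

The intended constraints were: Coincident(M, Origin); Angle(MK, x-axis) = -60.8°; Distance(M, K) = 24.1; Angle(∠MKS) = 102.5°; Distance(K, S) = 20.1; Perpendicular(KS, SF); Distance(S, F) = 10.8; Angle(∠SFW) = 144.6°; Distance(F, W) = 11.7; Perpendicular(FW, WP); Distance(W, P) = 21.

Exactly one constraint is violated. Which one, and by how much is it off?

Distance(W, P) = 21 — off by 4.60.

M = (0.00, 0.00) ✓; MK at -60.80° ✓; |MK| = 24.10 ✓; ∠MKS = 102.5° ✓; |KS| = 20.10 ✓; ∠(KS, SF) = 90.01° ✓; |SF| = 10.80 ✓; ∠SFW = 144.6° ✓; |FW| = 11.70 ✓; ∠(FW, WP) = 90.00° ✓; |WP| = 16.40 ✗.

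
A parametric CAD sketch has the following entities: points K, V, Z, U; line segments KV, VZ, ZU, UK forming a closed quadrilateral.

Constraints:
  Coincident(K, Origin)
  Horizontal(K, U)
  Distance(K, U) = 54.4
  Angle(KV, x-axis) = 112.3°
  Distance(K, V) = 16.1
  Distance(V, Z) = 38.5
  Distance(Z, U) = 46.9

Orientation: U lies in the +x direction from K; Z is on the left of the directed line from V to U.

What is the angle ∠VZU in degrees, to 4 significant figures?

93.20°

Checks: |VZ| = 38.50 ✓; |ZU| = 46.90 ✓.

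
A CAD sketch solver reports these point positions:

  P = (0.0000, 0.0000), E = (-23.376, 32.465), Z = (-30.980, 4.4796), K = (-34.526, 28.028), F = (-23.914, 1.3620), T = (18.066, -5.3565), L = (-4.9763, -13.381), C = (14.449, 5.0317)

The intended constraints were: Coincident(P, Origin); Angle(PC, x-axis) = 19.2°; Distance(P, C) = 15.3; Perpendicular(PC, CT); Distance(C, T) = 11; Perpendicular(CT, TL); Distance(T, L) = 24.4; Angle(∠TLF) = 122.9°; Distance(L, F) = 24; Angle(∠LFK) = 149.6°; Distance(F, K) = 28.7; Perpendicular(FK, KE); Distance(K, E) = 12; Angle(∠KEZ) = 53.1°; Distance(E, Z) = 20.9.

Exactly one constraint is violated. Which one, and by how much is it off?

Distance(E, Z) = 20.9 — off by 8.10.

P = (0.00, 0.00) ✓; PC at 19.20° ✓; |PC| = 15.30 ✓; ∠(PC, CT) = 90.00° ✓; |CT| = 11.00 ✓; ∠(CT, TL) = 90.00° ✓; |TL| = 24.40 ✓; ∠TLF = 122.9° ✓; |LF| = 24.00 ✓; ∠LFK = 149.6° ✓; |FK| = 28.70 ✓; ∠(FK, KE) = 90.00° ✓; |KE| = 12.00 ✓; ∠KEZ = 53.10° ✓; |EZ| = 29.00 ✗.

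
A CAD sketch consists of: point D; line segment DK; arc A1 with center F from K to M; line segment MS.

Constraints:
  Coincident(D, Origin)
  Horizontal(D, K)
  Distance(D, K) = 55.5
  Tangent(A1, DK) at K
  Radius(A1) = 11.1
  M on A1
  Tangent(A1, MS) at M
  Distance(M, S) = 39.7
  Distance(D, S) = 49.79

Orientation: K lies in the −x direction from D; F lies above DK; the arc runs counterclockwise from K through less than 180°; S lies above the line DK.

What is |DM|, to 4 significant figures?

46.01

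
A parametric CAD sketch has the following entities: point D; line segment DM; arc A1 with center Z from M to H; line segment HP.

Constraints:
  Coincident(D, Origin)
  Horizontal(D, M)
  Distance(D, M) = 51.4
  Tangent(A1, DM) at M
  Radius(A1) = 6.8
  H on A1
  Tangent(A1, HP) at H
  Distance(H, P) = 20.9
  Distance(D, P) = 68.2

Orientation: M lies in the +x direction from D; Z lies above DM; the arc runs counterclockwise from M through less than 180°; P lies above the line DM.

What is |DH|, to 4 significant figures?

58.19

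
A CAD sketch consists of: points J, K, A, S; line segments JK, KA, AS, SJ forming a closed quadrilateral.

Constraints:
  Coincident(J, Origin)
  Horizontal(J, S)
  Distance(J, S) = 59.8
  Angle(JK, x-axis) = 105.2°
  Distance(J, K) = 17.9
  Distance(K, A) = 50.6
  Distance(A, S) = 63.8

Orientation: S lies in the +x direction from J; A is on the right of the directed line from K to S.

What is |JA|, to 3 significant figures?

32.8

Checks: JK at 105.2° ✓; |KA| = 50.60 ✓; |AS| = 63.80 ✓.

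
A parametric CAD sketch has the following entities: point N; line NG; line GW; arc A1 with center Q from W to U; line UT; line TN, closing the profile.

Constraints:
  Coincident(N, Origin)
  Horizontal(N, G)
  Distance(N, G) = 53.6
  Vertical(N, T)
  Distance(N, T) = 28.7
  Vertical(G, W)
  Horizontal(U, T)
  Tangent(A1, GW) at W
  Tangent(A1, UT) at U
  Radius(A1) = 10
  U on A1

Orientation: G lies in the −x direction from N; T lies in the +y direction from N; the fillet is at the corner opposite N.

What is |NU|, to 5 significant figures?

52.198

The virtual corner opposite N is at (-53.600, 28.700). A1 meets GW tangentially, so QW is at right angles to GW and since A1 is tangent to UT there, QU ⟂ UT, with radius 10.0, so the center Q sits 10.0 in from both sides at Q = (-43.600, 18.700). That places the tangent points at W = (-53.600, 18.700) on GW and U = (-43.600, 28.700) on UT. Then |NU| = |U − N| = 52.198.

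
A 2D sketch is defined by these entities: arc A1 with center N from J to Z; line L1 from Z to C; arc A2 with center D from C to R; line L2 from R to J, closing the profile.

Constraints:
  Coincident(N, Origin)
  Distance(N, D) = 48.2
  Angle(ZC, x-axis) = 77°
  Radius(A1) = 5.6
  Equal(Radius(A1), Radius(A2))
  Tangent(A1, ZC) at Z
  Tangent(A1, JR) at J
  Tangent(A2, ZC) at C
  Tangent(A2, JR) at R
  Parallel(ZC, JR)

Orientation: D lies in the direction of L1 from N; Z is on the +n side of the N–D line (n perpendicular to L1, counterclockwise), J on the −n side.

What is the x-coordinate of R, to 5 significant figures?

16.299

The slot axis is L1's direction at 77.0°, so u = (cos 77.0°, sin 77.0°) = (0.22495, 0.97437) and n = (−sin 77.0°, cos 77.0°) = (-0.97437, 0.22495). N is at the origin and D lies 48.2 along u from N, so D = 48.2·u = (10.843, 46.965). Tangency of A1 to both parallel lines with radius 5.6 puts Z and J at N ± 5.6·n: Z = (-5.4565, 1.2597), J = (5.4565, -1.2597). Equal radii place C and R the same way about D: C = D + 5.6·n = (5.3862, 48.224), R = D − 5.6·n = (16.299, 45.705). So R.x = 16.299.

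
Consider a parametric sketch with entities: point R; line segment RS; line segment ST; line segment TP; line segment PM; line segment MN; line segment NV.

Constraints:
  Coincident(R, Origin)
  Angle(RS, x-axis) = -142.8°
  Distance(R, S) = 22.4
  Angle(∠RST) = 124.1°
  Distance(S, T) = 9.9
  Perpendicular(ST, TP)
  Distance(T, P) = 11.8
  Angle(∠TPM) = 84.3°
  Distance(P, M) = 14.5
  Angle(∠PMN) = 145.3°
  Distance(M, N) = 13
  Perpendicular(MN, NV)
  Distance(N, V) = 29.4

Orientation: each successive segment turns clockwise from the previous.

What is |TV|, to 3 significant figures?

21.1

R is at the origin; RS runs at -142.8° with length 22.4, so S = (-17.8, -13.5). ∠RST = 124.1° gives ST at 161° from the x-axis; with |ST| = 9.9, T = (-27.2, -10.4). ST is perpendicular to TP, so TP runs at 71.3°; with |TP| = 11.8, P = (-23.4, 0.808). ∠TPM = 84.3° gives PM at -24.4° from the x-axis; with |PM| = 14.5, M = (-10.2, -5.18). ∠PMN = 145.3° gives MN at -59.1° from the x-axis; with |MN| = 13.0, N = (-3.56, -16.3). MN ⟂ NV, so NV runs at -149°; with |NV| = 29.4, V = (-28.8, -31.4). Then |TV| = |V − T| = 21.1.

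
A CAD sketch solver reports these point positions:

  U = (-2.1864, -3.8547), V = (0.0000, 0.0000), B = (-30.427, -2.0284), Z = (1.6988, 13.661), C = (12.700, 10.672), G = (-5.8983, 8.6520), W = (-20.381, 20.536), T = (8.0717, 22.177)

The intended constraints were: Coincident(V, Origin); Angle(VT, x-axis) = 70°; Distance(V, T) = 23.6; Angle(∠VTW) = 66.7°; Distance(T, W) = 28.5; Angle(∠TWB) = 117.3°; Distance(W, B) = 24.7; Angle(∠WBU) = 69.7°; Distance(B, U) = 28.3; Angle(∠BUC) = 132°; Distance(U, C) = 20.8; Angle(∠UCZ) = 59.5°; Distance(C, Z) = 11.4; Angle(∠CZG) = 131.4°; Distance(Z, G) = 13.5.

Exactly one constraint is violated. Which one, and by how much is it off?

Distance(Z, G) = 13.5 — off by 4.40.

V = (0.00, 0.00) ✓; VT at 70.00° ✓; |VT| = 23.60 ✓; ∠VTW = 66.70° ✓; |TW| = 28.50 ✓; ∠TWB = 117.3° ✓; |WB| = 24.70 ✓; ∠WBU = 69.70° ✓; |BU| = 28.30 ✓; ∠BUC = 132.0° ✓; |UC| = 20.80 ✓; ∠UCZ = 59.50° ✓; |CZ| = 11.40 ✓; ∠CZG = 131.4° ✓; |ZG| = 9.100 ✗.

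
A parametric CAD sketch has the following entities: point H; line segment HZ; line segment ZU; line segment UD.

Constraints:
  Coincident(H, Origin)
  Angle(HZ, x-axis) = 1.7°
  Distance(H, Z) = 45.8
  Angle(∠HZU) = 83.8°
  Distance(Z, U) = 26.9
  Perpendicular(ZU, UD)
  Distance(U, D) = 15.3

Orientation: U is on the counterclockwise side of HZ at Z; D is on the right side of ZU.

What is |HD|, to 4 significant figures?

64.67

∠HZU = 83.8°, so ZU runs at 1.7° + (180° − 83.8°) = 97.90° from the x-axis; with |ZU| = 26.9, U = Z + 26.9·(cos 97.90°, sin 97.90°) = (42.08, 28.00). ZU is perpendicular to UD; with |UD| = 15.3 on the right of ZU, D = U + 15.3·(0.9905, 0.1374) = (57.24, 30.11). Then |HD| = |D − H| = 64.67.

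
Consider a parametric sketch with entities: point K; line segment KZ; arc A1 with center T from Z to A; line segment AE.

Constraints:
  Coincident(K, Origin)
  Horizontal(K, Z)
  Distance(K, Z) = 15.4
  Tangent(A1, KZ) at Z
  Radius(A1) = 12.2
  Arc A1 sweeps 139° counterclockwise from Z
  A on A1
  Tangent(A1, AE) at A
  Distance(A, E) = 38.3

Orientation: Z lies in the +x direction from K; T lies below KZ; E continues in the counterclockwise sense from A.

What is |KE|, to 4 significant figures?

59.02

On A1, Z sits at bearing 90° from T; a 139° counterclockwise sweep puts A at bearing 229°, so A = T + 12.2·(cos 229°, sin 229°) = (7.396, -21.41). A1 meets AE tangentially, so TA is at right angles to AE, so AE runs along (−sin 229°, cos 229°); with |AE| = 38.3, E = (36.30, -46.53). Then |KE| = |E − K| = 59.02.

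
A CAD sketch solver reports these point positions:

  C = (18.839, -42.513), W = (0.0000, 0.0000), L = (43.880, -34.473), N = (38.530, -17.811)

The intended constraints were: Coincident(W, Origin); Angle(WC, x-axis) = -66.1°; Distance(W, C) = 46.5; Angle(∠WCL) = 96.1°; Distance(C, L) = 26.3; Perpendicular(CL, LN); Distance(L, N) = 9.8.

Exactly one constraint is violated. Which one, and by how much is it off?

Distance(L, N) = 9.8 — off by 7.70.

W = (0.00, 0.00) ✓; WC at -66.10° ✓; |WC| = 46.50 ✓; ∠WCL = 96.10° ✓; |CL| = 26.30 ✓; ∠(CL, LN) = 90.00° ✓; |LN| = 17.50 ✗.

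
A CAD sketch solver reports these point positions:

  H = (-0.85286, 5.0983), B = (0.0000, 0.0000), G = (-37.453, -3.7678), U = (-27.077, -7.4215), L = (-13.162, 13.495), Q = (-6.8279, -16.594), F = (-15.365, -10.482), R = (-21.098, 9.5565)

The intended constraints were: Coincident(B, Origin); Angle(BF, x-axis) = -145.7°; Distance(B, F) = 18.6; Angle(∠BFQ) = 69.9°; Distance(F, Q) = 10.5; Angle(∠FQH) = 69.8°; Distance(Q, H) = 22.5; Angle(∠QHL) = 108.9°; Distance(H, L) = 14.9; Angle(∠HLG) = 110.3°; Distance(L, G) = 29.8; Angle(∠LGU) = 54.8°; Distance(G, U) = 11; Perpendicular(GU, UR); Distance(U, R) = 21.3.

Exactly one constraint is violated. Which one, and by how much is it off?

Distance(U, R) = 21.3 — off by 3.30.

B = (0.00, 0.00) ✓; BF at -145.7° ✓; |BF| = 18.60 ✓; ∠BFQ = 69.90° ✓; |FQ| = 10.50 ✓; ∠FQH = 69.80° ✓; |QH| = 22.50 ✓; ∠QHL = 108.9° ✓; |HL| = 14.90 ✓; ∠HLG = 110.3° ✓; |LG| = 29.80 ✓; ∠LGU = 54.80° ✓; |GU| = 11.00 ✓; ∠(GU, UR) = 90.00° ✓; |UR| = 18.00 ✗.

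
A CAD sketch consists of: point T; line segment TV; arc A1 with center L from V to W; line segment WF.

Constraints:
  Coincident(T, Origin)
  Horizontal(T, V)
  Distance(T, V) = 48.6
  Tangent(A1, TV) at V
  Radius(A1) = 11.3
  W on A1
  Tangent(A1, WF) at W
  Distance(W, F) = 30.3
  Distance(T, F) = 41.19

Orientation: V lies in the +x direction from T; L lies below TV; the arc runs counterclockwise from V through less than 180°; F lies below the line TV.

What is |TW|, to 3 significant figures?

39.0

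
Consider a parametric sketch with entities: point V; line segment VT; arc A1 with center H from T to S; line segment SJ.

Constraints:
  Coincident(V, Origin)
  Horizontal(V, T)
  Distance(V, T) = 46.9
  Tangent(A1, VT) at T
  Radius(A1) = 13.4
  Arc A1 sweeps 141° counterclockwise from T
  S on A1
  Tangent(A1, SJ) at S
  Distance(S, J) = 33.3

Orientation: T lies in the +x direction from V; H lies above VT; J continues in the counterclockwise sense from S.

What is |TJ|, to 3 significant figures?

48.0

V is at the origin; V and T share the same y with |VT| = 46.9 and T on the +x side, so T = (46.9, 0.00). Tangency of A1 to VT means the radius HT is perpendicular to VT, so H = T + (0, 13.4) = (46.9, 13.4). On A1, T sits at bearing -90° from H; a 141° counterclockwise sweep puts S at bearing 51°, so S = H + 13.4·(cos 51°, sin 51°) = (55.3, 23.8). The tangent condition forces HS to be normal to SJ, so SJ runs along (−sin 51°, cos 51°); with |SJ| = 33.3, J = (29.5, 44.8). Then |TJ| = |J − T| = 48.0.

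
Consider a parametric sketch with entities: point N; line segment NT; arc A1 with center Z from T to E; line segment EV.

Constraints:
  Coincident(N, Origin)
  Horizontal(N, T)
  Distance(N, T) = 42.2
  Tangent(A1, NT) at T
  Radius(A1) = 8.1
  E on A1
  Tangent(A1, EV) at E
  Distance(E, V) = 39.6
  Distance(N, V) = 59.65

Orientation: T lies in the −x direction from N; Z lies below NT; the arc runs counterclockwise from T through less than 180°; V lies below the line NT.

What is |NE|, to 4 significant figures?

50.96

Checks: |ZE| = 8.100 ✓; ∠(ZE, EV) = 90.00° ✓; |EV| = 39.60 ✓; |NV| = 59.65 ✓.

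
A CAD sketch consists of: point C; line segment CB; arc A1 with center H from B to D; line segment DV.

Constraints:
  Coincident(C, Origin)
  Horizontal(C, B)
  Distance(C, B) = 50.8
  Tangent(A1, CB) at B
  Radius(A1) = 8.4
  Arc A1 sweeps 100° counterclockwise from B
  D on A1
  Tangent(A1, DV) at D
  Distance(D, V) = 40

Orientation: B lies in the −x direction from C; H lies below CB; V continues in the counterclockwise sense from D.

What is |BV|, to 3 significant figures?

49.3

C is at the origin; CB is horizontal with |CB| = 50.8 and B on the −x side, so B = (-50.8, 0.00). The tangent condition forces HB to be normal to CB, so H = B + (0, -8.4) = (-50.8, -8.40). On A1, B sits at bearing 90° from H; a 100° counterclockwise sweep puts D at bearing 190°, so D = H + 8.4·(cos 190°, sin 190°) = (-59.1, -9.86). Tangency of A1 to DV means the radius HD is perpendicular to DV, so DV runs along (−sin 190°, cos 190°); with |DV| = 40.0, V = (-52.1, -49.3). Then |BV| = |V − B| = 49.3.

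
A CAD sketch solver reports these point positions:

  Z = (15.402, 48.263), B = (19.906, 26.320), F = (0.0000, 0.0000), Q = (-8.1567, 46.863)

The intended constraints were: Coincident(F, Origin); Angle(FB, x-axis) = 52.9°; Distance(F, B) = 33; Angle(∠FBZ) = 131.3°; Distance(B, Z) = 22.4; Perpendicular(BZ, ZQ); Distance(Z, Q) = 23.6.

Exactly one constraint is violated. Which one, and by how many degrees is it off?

Perpendicular(BZ, ZQ) — off by 8.20°.

F = (0.00, 0.00) ✓; FB at 52.90° ✓; |FB| = 33.00 ✓; ∠FBZ = 131.3° ✓; |BZ| = 22.40 ✓; ∠(BZ, ZQ) = 81.80° ✗; |ZQ| = 23.60 ✓.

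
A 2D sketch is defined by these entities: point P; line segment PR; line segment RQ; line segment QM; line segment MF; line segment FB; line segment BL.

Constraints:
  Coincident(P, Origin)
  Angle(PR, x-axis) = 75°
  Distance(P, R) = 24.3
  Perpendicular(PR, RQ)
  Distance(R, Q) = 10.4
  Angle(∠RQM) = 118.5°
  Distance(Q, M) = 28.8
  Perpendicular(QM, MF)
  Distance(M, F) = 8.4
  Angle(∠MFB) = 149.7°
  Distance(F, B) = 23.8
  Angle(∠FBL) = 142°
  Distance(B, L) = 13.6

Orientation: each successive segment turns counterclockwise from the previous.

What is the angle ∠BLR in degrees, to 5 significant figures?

88.459°

P is at the origin; PR runs at 75.0° with length 24.3, so R = (6.2893, 23.472). The perpendicularity gives RQ at right angles to PR, so RQ runs at 165.00°; with |RQ| = 10.4, Q = (-3.7563, 26.164). ∠RQM = 118.5° gives QM at -133.50° from the x-axis; with |QM| = 28.8, M = (-23.581, 5.2729). The perpendicularity gives MF at right angles to QM, so MF runs at -43.500°; with |MF| = 8.4, F = (-17.488, -0.50924). ∠MFB = 149.7° gives FB at -13.200° from the x-axis; with |FB| = 23.8, B = (5.6834, -5.9440). ∠FBL = 142.0° gives BL at 24.800° from the x-axis; with |BL| = 13.6, L = (18.029, -0.23945). Then cos ∠BLR = LB·LR / (|LB||LR|), giving 88.459°.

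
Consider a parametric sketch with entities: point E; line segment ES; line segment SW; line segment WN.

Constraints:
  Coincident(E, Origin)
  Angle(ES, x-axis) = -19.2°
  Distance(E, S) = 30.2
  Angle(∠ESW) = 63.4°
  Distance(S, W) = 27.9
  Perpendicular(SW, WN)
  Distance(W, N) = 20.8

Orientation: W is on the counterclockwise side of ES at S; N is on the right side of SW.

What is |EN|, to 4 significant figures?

49.92

E is at the origin; ES runs at -19.2° with length 30.2, so S = 30.2·(cos -19.2°, sin -19.2°) = (28.52, -9.932). ∠ESW = 63.4°, so SW runs at -19.2° + (180° − 63.4°) = 97.40° from the x-axis; with |SW| = 27.9, W = S + 27.9·(cos 97.40°, sin 97.40°) = (24.93, 17.74). SW ⟂ WN; with |WN| = 20.8 on the right of SW, N = W + 20.8·(0.9917, 0.1288) = (45.55, 20.41). Then |EN| = |N − E| = 49.92.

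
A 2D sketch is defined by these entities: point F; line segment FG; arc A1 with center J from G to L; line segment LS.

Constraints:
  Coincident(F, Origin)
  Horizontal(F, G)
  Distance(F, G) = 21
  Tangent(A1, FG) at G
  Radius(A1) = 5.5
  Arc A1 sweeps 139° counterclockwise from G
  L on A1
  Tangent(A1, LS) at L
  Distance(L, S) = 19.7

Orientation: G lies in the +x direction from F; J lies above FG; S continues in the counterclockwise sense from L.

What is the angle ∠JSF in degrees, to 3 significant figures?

56.7°

F is at the origin; FG is horizontal with |FG| = 21.0 and G on the +x side, so G = (21.0, 0.00). The tangent condition forces JG to be normal to FG, so J = G + (0, 5.5) = (21.0, 5.50). On A1, G sits at bearing -90° from J; a 139° counterclockwise sweep puts L at bearing 49°, so L = J + 5.5·(cos 49°, sin 49°) = (24.6, 9.65). Tangency of A1 to LS means the radius JL is perpendicular to LS, so LS runs along (−sin 49°, cos 49°); with |LS| = 19.7, S = (9.74, 22.6). Then cos ∠JSF = SJ·SF / (|SJ||SF|), giving 56.7°.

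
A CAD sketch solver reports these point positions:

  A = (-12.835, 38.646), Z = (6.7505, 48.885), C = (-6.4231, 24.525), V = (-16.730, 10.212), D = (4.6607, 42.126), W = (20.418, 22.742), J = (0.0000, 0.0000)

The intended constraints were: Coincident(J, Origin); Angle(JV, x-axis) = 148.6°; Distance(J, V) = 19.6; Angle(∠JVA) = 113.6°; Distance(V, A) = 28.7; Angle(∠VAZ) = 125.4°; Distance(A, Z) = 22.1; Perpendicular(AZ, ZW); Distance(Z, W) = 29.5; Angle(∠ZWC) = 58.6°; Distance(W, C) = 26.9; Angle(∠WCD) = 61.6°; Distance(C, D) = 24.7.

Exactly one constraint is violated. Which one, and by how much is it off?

Distance(C, D) = 24.7 — off by 3.90.

J = (0.00, 0.00) ✓; JV at 148.6° ✓; |JV| = 19.60 ✓; ∠JVA = 113.6° ✓; |VA| = 28.70 ✓; ∠VAZ = 125.4° ✓; |AZ| = 22.10 ✓; ∠(AZ, ZW) = 90.00° ✓; |ZW| = 29.50 ✓; ∠ZWC = 58.60° ✓; |WC| = 26.90 ✓; ∠WCD = 61.60° ✓; |CD| = 20.80 ✗.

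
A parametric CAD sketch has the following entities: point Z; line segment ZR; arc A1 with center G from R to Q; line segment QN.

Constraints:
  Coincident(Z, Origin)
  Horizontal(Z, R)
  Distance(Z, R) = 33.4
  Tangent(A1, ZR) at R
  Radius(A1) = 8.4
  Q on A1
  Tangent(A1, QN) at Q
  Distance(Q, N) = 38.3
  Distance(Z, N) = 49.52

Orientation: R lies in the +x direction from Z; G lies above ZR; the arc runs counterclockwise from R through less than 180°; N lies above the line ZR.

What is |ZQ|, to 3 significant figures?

42.5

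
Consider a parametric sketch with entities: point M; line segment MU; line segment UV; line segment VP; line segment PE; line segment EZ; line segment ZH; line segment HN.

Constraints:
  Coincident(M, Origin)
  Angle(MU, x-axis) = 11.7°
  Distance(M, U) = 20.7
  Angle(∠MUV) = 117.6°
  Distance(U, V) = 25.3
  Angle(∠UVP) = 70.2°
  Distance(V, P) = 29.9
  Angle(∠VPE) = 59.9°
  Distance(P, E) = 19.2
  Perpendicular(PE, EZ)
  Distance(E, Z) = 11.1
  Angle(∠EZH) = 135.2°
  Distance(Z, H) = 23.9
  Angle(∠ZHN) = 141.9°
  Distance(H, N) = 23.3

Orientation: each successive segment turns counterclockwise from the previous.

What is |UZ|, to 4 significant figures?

12.93

∠VPE = 59.9° gives PE at -56.00° from the x-axis; with |PE| = 19.2, E = (8.107, 10.58). The perpendicularity gives EZ at right angles to PE, so EZ runs at 34.00°; with |EZ| = 11.1, Z = (17.31, 16.79). Then |UZ| = |Z − U| = 12.93.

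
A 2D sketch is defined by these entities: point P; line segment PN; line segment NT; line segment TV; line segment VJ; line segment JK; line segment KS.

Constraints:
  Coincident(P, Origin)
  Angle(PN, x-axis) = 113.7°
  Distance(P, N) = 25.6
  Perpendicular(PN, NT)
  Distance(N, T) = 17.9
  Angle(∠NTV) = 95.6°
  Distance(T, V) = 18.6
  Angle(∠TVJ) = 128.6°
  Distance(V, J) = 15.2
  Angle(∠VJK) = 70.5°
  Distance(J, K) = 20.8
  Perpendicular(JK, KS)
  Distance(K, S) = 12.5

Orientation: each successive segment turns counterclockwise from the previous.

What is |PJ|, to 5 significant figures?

9.4902

∠NTV = 95.6° gives TV at -71.900° from the x-axis; with |TV| = 18.6, V = (-20.902, -1.4335). ∠TVJ = 128.6° gives VJ at -20.500° from the x-axis; with |VJ| = 15.2, J = (-6.6642, -6.7566). Then |PJ| = |J − P| = 9.4902.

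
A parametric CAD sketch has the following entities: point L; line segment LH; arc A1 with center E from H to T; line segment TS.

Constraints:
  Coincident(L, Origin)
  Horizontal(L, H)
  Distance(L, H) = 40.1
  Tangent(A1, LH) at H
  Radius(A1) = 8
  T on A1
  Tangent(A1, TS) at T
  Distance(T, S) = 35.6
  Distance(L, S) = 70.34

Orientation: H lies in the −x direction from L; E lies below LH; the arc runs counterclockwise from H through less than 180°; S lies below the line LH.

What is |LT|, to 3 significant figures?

48.1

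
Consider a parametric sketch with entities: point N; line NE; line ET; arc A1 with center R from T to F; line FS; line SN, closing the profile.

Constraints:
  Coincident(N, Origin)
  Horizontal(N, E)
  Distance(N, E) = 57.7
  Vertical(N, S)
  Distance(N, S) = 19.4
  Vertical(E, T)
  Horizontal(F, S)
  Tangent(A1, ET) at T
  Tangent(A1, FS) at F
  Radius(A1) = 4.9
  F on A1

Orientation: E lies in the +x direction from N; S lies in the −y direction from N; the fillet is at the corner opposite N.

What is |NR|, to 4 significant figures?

54.75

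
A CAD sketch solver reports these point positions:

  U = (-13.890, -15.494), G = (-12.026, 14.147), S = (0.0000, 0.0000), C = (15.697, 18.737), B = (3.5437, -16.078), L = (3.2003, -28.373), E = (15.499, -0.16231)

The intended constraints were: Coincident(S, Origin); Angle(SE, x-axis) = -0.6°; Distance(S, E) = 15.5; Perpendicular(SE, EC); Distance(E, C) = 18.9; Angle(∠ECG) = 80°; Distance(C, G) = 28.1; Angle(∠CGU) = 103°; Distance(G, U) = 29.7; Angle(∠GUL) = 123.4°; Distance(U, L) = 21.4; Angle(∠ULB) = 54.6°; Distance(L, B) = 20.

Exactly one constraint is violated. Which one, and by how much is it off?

Distance(L, B) = 20 — off by 7.70.

S = (0.00, 0.00) ✓; SE at -0.6000° ✓; |SE| = 15.50 ✓; ∠(SE, EC) = 90.00° ✓; |EC| = 18.90 ✓; ∠ECG = 80.00° ✓; |CG| = 28.10 ✓; ∠CGU = 103.0° ✓; |GU| = 29.70 ✓; ∠GUL = 123.4° ✓; |UL| = 21.40 ✓; ∠ULB = 54.60° ✓; |LB| = 12.30 ✗.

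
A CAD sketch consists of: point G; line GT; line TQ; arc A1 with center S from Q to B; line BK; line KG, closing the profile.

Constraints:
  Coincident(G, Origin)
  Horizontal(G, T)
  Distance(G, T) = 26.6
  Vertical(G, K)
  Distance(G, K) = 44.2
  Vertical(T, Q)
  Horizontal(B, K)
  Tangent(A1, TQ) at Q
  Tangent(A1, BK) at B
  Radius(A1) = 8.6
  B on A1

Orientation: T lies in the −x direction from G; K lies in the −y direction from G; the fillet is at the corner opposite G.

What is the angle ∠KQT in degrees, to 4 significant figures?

107.9°

G is at the origin; G and T share the same y with |GT| = 26.6 and T on the −x side, so T = (-26.60, 0.000). G and K share the same x with |GK| = 44.2 and K on the −y side, so K = (0.000, -44.20). The virtual corner opposite G is at (-26.60, -44.20). Since A1 is tangent to TQ there, SQ ⟂ TQ and A1 meets BK tangentially, so SB is at right angles to BK, with radius 8.6, so the center S sits 8.6 in from both sides at S = (-18.00, -35.60). That places the tangent points at Q = (-26.60, -35.60) on TQ and B = (-18.00, -44.20) on BK. Then cos ∠KQT = QK·QT / (|QK||QT|), giving 107.9°.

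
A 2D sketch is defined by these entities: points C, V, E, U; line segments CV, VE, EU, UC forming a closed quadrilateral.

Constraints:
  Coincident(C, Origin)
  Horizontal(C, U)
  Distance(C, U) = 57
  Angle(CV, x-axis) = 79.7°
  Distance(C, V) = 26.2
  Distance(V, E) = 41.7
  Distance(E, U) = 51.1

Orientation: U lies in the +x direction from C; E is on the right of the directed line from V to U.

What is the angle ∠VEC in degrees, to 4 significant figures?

22.94°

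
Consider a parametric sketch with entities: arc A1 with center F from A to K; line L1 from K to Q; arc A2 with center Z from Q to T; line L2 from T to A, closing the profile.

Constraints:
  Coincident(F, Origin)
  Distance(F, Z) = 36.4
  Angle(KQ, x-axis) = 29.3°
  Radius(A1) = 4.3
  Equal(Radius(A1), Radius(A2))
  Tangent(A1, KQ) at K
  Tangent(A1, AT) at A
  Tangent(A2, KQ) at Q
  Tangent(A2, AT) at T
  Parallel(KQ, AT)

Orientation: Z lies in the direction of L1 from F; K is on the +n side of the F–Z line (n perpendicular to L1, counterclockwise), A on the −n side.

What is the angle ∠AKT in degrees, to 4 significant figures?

76.71°

Tangency of A1 to both parallel lines with radius 4.3 puts K and A at F ± 4.3·n: K = (-2.104, 3.750), A = (2.104, -3.750). Equal radii place Q and T the same way about Z: Q = Z + 4.3·n = (29.64, 21.56), T = Z − 4.3·n = (33.85, 14.06). Then cos ∠AKT = KA·KT / (|KA||KT|), giving 76.71°.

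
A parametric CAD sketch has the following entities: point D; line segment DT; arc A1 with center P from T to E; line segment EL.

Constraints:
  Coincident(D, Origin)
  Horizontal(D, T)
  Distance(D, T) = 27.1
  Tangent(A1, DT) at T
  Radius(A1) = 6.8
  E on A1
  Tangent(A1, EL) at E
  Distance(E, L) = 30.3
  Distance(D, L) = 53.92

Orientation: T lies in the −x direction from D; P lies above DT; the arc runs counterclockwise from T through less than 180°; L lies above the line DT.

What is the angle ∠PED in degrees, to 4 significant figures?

112.3°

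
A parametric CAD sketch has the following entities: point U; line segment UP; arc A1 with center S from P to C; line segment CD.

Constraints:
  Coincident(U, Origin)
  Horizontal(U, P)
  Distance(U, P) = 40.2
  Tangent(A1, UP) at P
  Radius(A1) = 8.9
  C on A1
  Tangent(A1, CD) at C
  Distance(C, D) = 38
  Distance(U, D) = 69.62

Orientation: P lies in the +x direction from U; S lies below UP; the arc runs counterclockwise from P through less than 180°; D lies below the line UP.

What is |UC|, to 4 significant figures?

35.27

Checks: U = (0.00, 0.00) ✓; |UP| = 40.20 ✓; |SC| = 8.900 ✓; ∠(SC, CD) = 90.00° ✓; |CD| = 38.00 ✓; |UD| = 69.62 ✓.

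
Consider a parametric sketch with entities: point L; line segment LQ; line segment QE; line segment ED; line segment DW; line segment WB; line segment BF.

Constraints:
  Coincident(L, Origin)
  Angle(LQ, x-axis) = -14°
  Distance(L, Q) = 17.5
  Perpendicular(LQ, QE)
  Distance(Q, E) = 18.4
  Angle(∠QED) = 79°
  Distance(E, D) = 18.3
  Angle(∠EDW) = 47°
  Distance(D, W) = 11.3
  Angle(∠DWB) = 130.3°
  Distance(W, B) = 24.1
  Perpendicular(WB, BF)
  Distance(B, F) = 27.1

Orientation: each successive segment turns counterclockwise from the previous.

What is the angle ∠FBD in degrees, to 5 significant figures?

74.656°

∠DWB = 130.3° gives WB at -0.30000° from the x-axis; with |WB| = 24.1, B = (34.520, 5.7951). WB is perpendicular to BF, so BF runs at 89.700°; with |BF| = 27.1, F = (34.662, 32.895). Then cos ∠FBD = BF·BD / (|BF||BD|), giving 74.656°.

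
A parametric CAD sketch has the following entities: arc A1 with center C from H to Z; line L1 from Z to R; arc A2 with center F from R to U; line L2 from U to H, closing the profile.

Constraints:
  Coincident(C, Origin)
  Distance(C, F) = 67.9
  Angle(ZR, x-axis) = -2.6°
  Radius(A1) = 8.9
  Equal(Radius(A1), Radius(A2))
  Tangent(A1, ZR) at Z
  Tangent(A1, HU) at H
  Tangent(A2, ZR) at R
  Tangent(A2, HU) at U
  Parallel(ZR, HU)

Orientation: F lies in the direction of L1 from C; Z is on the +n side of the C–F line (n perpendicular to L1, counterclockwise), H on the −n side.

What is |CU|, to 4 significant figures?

68.48

The slot axis is L1's direction at -2.6°, so u = (cos -2.6°, sin -2.6°) = (0.9990, -0.04536) and n = (−sin -2.6°, cos -2.6°) = (0.04536, 0.9990). C is at the origin and F lies 67.9 along u from C, so F = 67.9·u = (67.83, -3.080). Tangency of A1 to both parallel lines with radius 8.9 puts Z and H at C ± 8.9·n: Z = (0.4037, 8.891), H = (-0.4037, -8.891). Equal radii place R and U the same way about F: R = F + 8.9·n = (68.23, 5.811), U = F − 8.9·n = (67.43, -11.97). Then |CU| = |U − C| = 68.48.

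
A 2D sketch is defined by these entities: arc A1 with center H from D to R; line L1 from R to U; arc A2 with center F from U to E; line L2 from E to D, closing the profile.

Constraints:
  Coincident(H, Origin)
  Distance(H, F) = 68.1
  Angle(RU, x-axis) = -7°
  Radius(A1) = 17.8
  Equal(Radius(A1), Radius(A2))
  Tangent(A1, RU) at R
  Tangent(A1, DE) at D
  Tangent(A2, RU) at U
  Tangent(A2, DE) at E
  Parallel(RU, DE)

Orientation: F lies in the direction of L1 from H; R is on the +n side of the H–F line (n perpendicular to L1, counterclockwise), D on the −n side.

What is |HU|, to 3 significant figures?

70.4

The slot axis is L1's direction at -7.0°, so u = (cos -7.0°, sin -7.0°) = (0.993, -0.122) and n = (−sin -7.0°, cos -7.0°) = (0.122, 0.993). H is at the origin and F lies 68.1 along u from H, so F = 68.1·u = (67.6, -8.30). Tangency of A1 to both parallel lines with radius 17.8 puts R and D at H ± 17.8·n: R = (2.17, 17.7), D = (-2.17, -17.7). Equal radii place U and E the same way about F: U = F + 17.8·n = (69.8, 9.37), E = F − 17.8·n = (65.4, -26.0). Then |HU| = |U − H| = 70.4.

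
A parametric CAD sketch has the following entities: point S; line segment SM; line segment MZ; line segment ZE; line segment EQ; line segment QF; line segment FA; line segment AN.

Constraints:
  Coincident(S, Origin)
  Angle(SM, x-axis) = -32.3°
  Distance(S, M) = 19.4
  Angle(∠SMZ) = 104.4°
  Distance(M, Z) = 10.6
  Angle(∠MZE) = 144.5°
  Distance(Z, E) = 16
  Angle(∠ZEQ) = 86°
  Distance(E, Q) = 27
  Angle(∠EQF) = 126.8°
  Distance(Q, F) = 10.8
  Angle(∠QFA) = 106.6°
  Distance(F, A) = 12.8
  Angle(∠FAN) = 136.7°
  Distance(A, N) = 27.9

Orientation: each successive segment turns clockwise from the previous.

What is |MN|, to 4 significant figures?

9.494

S is at the origin; SM runs at -32.3° with length 19.4, so M = (16.40, -10.37). ∠SMZ = 104.4° gives MZ at -107.9° from the x-axis; with |MZ| = 10.6, Z = (13.14, -20.45). ∠MZE = 144.5° gives ZE at -143.4° from the x-axis; with |ZE| = 16.0, E = (0.2950, -29.99). ∠ZEQ = 86.0° gives EQ at 122.6° from the x-axis; with |EQ| = 27.0, Q = (-14.25, -7.247). ∠EQF = 126.8° gives QF at 69.40° from the x-axis; with |QF| = 10.8, F = (-10.45, 2.863). ∠QFA = 106.6° gives FA at -4.000° from the x-axis; with |FA| = 12.8, A = (2.317, 1.970). ∠FAN = 136.7° gives AN at -47.30° from the x-axis; with |AN| = 27.9, N = (21.24, -18.53). Then |MN| = |N − M| = 9.494.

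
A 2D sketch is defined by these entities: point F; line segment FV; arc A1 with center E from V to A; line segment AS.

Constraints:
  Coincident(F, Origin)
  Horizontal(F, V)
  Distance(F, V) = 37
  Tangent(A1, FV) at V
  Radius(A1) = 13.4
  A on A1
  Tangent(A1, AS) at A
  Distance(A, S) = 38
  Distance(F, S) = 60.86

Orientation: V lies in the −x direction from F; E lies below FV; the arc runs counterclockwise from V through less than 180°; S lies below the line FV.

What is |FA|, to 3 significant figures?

52.6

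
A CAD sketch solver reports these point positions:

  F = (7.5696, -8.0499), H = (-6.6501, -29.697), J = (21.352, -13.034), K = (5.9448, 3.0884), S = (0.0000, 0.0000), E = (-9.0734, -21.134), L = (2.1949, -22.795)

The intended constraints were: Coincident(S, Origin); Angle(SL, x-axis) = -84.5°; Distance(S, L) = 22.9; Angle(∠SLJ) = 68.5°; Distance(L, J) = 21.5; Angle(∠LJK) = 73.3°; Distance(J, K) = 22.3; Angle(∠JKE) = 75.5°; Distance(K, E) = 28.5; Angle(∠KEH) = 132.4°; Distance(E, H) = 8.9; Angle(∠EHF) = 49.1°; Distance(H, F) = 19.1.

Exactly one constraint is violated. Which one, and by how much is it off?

Distance(H, F) = 19.1 — off by 6.80.

S = (0.00, 0.00) ✓; SL at -84.50° ✓; |SL| = 22.90 ✓; ∠SLJ = 68.50° ✓; |LJ| = 21.50 ✓; ∠LJK = 73.30° ✓; |JK| = 22.30 ✓; ∠JKE = 75.50° ✓; |KE| = 28.50 ✓; ∠KEH = 132.4° ✓; |EH| = 8.899 ✓; ∠EHF = 49.10° ✓; |HF| = 25.90 ✗.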